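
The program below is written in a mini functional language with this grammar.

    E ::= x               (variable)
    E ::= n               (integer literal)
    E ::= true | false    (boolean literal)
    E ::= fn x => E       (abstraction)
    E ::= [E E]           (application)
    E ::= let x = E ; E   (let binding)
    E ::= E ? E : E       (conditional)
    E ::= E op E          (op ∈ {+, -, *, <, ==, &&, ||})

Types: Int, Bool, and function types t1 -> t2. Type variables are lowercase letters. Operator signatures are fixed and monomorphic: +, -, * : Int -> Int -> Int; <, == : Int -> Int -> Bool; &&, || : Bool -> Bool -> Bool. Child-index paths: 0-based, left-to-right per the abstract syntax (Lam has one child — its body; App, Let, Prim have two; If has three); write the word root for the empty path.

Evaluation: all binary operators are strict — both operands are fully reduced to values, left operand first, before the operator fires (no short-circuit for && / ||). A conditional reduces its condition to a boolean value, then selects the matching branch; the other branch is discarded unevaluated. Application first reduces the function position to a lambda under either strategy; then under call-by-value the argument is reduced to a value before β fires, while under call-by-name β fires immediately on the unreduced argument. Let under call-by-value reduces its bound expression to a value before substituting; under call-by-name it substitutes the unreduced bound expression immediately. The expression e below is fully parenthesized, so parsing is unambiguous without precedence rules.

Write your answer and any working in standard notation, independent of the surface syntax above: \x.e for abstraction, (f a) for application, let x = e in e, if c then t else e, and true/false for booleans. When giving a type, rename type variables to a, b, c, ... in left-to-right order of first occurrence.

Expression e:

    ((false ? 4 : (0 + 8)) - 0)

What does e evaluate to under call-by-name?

Trace:
step 0: ((if false then 4 else (0 + 8)) - 0)
step 1: [if@0] ((0 + 8) - 0)
step 2: [delta@0] (8 - 0)
step 3: [delta@root] 8

Answer: 8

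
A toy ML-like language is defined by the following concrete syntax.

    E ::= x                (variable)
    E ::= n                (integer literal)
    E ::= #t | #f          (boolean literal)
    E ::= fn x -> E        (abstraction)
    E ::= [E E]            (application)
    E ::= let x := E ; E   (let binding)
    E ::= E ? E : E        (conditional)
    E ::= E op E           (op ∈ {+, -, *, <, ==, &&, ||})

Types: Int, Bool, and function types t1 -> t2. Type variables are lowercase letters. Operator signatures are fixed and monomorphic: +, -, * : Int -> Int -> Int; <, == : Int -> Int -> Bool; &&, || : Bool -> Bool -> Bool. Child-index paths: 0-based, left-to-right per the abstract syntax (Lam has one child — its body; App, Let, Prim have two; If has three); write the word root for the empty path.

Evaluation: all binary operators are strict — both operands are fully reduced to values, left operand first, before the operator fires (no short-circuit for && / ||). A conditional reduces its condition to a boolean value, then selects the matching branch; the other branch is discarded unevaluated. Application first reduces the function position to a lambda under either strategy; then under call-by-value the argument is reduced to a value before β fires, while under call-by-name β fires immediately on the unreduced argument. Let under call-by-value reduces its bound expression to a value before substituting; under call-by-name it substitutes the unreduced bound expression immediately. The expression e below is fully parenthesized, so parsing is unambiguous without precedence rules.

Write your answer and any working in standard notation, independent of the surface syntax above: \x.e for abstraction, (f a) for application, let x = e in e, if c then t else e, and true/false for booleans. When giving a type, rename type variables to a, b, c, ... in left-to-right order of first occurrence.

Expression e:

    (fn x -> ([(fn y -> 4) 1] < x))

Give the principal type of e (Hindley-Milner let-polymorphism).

Working:
\y._ : b -> Int
  unify b -> Int ~ Int -> c
  unify b ~ Int
  unify Int ~ c
_ _ : Int
  unify Int ~ Int
x : a
  unify a ~ Int
\x._ : Int -> Bool

Answer: Int -> Bool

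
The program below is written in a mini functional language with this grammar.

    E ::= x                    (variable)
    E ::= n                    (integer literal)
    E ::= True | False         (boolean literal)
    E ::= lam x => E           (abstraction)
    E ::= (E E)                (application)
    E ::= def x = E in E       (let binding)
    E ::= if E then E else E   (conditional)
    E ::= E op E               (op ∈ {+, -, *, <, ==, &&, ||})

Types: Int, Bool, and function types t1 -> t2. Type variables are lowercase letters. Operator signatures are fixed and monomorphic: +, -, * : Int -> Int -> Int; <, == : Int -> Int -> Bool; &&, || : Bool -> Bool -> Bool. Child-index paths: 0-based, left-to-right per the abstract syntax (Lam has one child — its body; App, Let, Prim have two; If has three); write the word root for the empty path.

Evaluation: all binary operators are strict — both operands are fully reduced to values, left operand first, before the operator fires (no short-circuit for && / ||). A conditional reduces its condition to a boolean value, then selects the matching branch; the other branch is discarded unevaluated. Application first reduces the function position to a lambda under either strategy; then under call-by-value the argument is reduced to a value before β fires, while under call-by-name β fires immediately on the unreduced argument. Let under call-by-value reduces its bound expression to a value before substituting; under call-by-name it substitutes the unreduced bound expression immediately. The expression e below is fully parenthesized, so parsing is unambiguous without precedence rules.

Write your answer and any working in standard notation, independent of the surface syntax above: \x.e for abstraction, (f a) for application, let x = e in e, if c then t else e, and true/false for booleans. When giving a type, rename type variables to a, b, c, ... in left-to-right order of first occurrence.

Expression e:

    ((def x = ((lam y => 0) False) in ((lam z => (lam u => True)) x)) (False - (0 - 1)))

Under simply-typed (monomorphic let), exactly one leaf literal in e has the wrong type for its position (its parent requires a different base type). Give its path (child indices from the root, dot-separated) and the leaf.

Trace:
\y._ : a -> Int
  unify a -> Int ~ Bool -> b
  unify a ~ Bool
  unify Int ~ b
_ _ : Int
let x : Int
\u._ : d -> Bool
\z._ : c -> d -> Bool
x : Int
  unify c -> d -> Bool ~ Int -> e
  unify c ~ Int
  unify d -> Bool ~ e
_ _ : d -> Bool
  unify Bool ~ Int
  FAIL: mismatch Bool ~ Int

Answer: 1.0 : false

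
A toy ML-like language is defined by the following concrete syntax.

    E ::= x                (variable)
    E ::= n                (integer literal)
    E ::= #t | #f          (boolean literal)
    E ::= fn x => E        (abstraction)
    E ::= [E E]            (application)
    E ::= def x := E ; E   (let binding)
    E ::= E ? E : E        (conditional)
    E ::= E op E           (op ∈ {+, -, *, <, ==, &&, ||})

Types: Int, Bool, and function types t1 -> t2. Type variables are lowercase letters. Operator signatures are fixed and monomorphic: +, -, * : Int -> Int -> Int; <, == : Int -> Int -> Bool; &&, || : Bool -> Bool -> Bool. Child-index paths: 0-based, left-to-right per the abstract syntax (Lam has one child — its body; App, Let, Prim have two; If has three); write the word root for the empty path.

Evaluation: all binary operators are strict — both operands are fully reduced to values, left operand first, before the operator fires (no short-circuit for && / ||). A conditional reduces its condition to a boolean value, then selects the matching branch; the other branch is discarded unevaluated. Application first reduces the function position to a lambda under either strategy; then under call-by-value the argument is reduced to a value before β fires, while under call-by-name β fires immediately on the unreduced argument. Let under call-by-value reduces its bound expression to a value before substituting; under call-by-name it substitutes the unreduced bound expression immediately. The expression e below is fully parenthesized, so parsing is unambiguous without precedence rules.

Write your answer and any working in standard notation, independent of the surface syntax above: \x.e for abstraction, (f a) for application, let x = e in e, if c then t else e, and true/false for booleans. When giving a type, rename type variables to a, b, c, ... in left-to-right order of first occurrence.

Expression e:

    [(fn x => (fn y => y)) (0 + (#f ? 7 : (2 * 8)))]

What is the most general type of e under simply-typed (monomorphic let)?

Working:
y : b
\y._ : b -> b
\x._ : a -> b -> b
  unify Int ~ Int
  unify Bool ~ Bool
  unify Int ~ Int
  unify Int ~ Int
  unify Int ~ Int
  unify Int ~ Int
  unify a -> b -> b ~ Int -> c
  unify a ~ Int
  unify b -> b ~ c
_ _ : b -> b

Answer: a -> a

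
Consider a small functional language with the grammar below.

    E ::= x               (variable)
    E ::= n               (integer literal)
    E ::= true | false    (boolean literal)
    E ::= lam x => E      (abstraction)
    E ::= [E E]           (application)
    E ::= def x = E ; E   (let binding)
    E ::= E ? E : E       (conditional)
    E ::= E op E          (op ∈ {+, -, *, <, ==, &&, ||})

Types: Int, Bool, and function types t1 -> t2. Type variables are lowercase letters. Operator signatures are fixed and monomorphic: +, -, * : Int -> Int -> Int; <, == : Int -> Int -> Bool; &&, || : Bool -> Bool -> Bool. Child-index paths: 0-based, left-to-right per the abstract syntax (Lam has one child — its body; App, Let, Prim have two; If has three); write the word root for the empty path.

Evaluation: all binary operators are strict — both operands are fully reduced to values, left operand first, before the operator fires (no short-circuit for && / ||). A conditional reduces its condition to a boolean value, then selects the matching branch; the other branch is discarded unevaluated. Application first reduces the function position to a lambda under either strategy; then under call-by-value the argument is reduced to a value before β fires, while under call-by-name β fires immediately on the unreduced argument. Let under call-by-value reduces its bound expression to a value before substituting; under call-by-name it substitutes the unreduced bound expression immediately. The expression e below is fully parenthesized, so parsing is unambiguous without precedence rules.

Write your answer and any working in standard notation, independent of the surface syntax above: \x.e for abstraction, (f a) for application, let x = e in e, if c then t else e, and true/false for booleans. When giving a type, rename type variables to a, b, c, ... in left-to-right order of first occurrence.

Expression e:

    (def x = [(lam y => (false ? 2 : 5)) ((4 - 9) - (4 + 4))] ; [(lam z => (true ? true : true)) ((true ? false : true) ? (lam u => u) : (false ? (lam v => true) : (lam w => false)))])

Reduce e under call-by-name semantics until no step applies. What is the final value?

Answer: true

Derivation:
step 0: (let x = ((\y.(if false then 2 else 5)) ((4 - 9) - (4 + 4))) in ((\z.(if true then true else true)) (if (if true then false else true) then (\u.u) else (if false then (\v.true) else (\w.false)))))
step 1: [let@root] ((\z.(if true then true else true)) (if (if true then false else true) then (\u.u) else (if false then (\v.true) else (\w.false))))
step 2: [beta@root] (if true then true else true)
step 3: [if@root] true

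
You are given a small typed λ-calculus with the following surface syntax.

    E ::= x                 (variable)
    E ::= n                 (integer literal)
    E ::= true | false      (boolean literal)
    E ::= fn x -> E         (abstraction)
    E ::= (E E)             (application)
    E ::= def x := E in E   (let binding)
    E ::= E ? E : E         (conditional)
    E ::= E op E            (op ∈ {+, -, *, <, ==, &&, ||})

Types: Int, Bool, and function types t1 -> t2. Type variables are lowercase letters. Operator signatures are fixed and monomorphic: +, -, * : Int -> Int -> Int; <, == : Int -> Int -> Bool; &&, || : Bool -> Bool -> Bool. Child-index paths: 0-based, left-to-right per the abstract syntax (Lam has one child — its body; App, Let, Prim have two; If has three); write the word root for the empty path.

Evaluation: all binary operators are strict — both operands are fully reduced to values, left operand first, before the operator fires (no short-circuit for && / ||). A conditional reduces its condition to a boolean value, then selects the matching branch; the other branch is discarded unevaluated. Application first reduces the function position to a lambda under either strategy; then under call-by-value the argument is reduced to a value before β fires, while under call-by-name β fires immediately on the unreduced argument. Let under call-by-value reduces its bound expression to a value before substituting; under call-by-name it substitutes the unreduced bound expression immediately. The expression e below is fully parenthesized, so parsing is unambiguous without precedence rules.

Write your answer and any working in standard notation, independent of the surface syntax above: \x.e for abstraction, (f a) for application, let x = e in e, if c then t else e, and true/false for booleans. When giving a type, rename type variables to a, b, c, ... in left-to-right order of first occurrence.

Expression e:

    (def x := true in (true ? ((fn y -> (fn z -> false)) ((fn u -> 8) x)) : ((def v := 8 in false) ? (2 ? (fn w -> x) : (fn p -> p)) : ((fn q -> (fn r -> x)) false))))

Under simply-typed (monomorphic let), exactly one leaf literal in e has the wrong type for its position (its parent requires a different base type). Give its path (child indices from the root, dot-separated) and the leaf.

Answer: 1.2.1.0 : 2

Derivation:
let x : Bool
  unify Bool ~ Bool
\z._ : b -> Bool
\y._ : a -> b -> Bool
\u._ : c -> Int
x : Bool
  unify c -> Int ~ Bool -> d
  unify c ~ Bool
  unify Int ~ d
_ _ : Int
  unify a -> b -> Bool ~ Int -> e
  unify a ~ Int
  unify b -> Bool ~ e
_ _ : b -> Bool
let v : Int
  unify Bool ~ Bool
  unify Int ~ Bool
  FAIL: mismatch Int ~ Bool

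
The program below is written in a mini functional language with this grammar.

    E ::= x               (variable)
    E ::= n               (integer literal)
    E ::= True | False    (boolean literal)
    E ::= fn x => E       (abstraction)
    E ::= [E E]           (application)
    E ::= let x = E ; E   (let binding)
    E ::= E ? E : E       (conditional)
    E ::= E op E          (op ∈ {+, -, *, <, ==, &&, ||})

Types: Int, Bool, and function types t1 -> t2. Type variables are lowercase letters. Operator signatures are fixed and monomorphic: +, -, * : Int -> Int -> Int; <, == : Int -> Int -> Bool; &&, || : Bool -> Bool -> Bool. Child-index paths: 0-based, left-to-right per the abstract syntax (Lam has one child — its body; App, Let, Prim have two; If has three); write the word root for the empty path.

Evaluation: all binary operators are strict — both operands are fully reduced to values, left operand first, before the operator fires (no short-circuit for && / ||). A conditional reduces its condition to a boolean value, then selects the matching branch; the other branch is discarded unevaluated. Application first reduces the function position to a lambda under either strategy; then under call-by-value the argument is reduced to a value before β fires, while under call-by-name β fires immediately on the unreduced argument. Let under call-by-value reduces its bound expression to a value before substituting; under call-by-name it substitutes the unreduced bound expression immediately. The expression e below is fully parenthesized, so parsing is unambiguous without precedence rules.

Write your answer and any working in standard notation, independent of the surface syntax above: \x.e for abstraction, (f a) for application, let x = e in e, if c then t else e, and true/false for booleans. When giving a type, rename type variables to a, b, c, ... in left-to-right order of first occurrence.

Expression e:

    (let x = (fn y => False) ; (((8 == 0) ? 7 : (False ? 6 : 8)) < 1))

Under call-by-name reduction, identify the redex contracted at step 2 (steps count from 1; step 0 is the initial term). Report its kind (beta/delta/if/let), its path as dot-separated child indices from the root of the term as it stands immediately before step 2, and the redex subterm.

Answer: delta at 0.0 : (8 == 0)

Trace:
step 0: (let x = (\y.false) in ((if (8 == 0) then 7 else (if false then 6 else 8)) < 1))
step 1: [let@root] ((if (8 == 0) then 7 else (if false then 6 else 8)) < 1)
step 2: [delta@0.0] ((if false then 7 else (if false then 6 else 8)) < 1)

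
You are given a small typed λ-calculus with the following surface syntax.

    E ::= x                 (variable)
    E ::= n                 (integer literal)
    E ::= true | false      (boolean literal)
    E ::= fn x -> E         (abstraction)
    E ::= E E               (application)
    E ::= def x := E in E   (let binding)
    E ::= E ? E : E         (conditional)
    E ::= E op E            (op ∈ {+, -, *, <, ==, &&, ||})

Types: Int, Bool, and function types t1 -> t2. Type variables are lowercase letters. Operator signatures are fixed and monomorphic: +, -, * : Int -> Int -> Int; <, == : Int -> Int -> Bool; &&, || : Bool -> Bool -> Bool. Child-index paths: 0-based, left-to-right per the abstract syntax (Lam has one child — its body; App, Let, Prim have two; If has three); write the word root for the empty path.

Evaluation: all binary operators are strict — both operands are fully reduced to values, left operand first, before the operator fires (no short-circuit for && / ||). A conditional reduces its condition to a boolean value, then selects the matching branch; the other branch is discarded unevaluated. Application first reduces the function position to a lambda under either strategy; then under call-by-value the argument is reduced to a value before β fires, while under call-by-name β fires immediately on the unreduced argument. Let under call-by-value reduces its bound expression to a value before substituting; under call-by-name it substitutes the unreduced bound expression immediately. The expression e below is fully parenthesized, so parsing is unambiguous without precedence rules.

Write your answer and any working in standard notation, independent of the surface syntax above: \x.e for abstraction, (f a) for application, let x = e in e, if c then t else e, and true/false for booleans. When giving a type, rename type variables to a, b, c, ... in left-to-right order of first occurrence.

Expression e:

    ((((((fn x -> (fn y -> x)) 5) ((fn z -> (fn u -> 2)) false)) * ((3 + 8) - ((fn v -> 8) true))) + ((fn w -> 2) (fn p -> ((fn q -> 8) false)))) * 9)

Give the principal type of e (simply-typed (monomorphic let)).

Answer: Int

Trace:
x : a
\y._ : b -> a
\x._ : a -> b -> a
  unify a -> b -> a ~ Int -> c
  unify a ~ Int
  unify b -> Int ~ c
_ _ : b -> Int
\u._ : e -> Int
\z._ : d -> e -> Int
  unify d -> e -> Int ~ Bool -> f
  unify d ~ Bool
  unify e -> Int ~ f
_ _ : e -> Int
  unify b -> Int ~ (e -> Int) -> g
  unify b ~ e -> Int
  unify Int ~ g
_ _ : Int
  unify Int ~ Int
  unify Int ~ Int
  unify Int ~ Int
  unify Int ~ Int
\v._ : h -> Int
  unify h -> Int ~ Bool -> i
  unify h ~ Bool
  unify Int ~ i
_ _ : Int
  unify Int ~ Int
  unify Int ~ Int
  unify Int ~ Int
\w._ : j -> Int
\q._ : l -> Int
  unify l -> Int ~ Bool -> m
  unify l ~ Bool
  unify Int ~ m
_ _ : Int
\p._ : k -> Int
  unify j -> Int ~ (k -> Int) -> n
  unify j ~ k -> Int
  unify Int ~ n
_ _ : Int
  unify Int ~ Int
  unify Int ~ Int
  unify Int ~ Int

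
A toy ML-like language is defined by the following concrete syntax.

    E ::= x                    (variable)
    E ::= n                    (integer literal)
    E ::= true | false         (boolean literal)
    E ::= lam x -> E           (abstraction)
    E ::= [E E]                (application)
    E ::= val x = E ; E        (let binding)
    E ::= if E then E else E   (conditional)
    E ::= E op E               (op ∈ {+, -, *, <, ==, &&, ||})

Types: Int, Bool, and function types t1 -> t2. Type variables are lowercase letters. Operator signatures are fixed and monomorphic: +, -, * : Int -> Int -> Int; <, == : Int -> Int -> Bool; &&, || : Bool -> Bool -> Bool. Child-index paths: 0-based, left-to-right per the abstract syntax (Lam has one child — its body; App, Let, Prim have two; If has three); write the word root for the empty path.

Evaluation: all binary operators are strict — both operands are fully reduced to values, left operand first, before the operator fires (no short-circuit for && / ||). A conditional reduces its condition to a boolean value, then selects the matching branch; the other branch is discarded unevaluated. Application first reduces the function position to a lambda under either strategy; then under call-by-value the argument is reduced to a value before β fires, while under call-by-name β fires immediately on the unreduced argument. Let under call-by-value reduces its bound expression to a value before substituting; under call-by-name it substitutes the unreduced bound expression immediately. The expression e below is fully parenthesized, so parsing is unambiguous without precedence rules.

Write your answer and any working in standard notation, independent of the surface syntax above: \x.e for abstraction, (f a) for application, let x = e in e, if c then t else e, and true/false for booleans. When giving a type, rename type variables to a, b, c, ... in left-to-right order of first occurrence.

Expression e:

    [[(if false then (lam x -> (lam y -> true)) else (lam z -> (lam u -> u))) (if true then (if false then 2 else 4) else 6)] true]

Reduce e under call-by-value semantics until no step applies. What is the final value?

Answer: true

Trace:
step 0: (((if false then (\x.(\y.true)) else (\z.(\u.u))) (if true then (if false then 2 else 4) else 6)) true)
step 1: [if@0.0] (((\z.(\u.u)) (if true then (if false then 2 else 4) else 6)) true)
step 2: [if@0.1] (((\z.(\u.u)) (if false then 2 else 4)) true)
step 3: [if@0.1] (((\z.(\u.u)) 4) true)
step 4: [beta@0] ((\u.u) true)
step 5: [beta@root] true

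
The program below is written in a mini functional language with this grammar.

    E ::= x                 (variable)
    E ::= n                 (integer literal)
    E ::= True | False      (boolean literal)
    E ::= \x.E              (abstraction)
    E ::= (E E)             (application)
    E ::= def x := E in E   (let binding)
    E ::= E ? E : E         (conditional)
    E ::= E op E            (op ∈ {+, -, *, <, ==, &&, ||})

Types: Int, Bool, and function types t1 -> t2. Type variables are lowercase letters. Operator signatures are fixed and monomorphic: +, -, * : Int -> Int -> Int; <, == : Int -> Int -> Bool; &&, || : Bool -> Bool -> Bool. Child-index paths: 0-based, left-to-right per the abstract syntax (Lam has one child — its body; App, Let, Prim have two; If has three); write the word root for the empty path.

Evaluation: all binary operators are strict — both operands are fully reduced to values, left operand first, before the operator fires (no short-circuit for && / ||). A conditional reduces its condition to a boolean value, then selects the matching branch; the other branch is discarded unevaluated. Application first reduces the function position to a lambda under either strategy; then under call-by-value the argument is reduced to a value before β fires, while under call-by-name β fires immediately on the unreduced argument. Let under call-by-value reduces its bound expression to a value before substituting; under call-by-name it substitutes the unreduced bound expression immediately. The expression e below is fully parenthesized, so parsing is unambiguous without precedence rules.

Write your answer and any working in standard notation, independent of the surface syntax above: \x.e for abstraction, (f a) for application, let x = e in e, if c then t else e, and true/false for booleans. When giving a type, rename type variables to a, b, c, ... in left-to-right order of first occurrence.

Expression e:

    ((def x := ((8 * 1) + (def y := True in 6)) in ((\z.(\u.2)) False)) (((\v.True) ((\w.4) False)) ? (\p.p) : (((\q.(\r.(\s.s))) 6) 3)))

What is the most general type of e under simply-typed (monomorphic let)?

Answer: Int

Derivation:
  unify Int ~ Int
  unify Int ~ Int
  unify Int ~ Int
let y : Bool
  unify Int ~ Int
let x : Int
\u._ : b -> Int
\z._ : a -> b -> Int
  unify a -> b -> Int ~ Bool -> c
  unify a ~ Bool
  unify b -> Int ~ c
_ _ : b -> Int
\v._ : d -> Bool
\w._ : e -> Int
  unify e -> Int ~ Bool -> f
  unify e ~ Bool
  unify Int ~ f
_ _ : Int
  unify d -> Bool ~ Int -> g
  unify d ~ Int
  unify Bool ~ g
_ _ : Bool
  unify Bool ~ Bool
p : h
\p._ : h -> h
s : k
\s._ : k -> k
\r._ : j -> k -> k
\q._ : i -> j -> k -> k
  unify i -> j -> k -> k ~ Int -> l
  unify i ~ Int
  unify j -> k -> k ~ l
_ _ : j -> k -> k
  unify j -> k -> k ~ Int -> m
  unify j ~ Int
  unify k -> k ~ m
_ _ : k -> k
  unify h -> h ~ k -> k
  unify h ~ k
  unify k ~ k
  unify b -> Int ~ (k -> k) -> n
  unify b ~ k -> k
  unify Int ~ n
_ _ : Int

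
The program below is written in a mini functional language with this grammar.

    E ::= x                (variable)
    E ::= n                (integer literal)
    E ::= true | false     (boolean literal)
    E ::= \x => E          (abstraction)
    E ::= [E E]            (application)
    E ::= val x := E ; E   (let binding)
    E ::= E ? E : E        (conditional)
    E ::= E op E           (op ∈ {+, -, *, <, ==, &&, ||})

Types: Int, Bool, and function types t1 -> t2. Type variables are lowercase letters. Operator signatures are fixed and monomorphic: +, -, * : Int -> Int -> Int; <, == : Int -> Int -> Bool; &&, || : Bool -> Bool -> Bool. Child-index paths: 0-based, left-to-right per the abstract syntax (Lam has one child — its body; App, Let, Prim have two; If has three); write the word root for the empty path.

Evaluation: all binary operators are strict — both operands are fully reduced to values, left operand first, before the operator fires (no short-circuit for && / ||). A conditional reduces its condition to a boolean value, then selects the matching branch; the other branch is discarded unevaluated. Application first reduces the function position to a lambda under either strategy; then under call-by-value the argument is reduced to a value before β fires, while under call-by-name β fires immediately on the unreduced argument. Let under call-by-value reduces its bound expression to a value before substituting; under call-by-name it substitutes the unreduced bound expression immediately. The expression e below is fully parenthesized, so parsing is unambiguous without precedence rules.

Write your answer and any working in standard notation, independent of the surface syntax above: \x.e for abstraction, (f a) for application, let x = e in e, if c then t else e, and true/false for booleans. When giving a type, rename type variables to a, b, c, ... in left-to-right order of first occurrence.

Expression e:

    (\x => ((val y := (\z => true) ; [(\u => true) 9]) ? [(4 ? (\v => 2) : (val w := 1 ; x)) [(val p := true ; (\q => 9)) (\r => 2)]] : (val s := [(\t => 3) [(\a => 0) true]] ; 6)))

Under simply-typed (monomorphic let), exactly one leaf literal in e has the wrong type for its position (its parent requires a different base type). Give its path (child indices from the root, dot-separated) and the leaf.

Answer: 0.1.0.0 : 4

Derivation:
\z._ : b -> Bool
let y : b -> Bool
\u._ : c -> Bool
  unify c -> Bool ~ Int -> d
  unify c ~ Int
  unify Bool ~ d
_ _ : Bool
  unify Bool ~ Bool
  unify Int ~ Bool
  FAIL: mismatch Int ~ Bool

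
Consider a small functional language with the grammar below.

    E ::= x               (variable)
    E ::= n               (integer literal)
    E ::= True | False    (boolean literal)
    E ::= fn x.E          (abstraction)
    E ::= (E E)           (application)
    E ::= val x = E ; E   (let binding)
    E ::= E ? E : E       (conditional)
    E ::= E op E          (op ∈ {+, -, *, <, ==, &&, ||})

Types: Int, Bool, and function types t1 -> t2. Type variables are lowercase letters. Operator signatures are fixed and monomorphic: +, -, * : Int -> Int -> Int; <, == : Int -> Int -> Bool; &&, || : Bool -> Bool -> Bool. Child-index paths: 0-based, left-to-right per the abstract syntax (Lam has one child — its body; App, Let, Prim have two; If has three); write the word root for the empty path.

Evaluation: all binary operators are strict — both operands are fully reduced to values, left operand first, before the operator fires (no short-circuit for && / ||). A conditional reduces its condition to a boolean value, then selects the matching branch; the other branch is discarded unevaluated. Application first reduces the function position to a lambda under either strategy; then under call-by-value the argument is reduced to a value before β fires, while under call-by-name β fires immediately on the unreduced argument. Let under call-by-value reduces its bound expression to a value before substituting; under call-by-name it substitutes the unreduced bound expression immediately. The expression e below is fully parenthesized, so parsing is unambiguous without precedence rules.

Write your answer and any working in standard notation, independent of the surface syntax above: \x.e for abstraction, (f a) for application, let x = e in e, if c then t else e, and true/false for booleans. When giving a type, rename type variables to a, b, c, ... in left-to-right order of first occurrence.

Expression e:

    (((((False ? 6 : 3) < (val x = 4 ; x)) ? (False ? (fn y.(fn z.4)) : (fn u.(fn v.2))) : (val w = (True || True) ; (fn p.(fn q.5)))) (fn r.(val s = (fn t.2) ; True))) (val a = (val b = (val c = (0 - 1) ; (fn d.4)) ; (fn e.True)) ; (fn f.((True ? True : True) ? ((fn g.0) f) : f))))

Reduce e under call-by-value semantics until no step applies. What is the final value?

Answer: 2

Trace:
step 0: (((if ((if false then 6 else 3) < (let x = 4 in x)) then (if false then (\y.(\z.4)) else (\u.(\v.2))) else (let w = (true || true) in (\p.(\q.5)))) (\r.(let s = (\t.2) in true))) (let a = (let b = (let c = (0 - 1) in (\d.4)) in (\e.true)) in (\f.(if (if true then true else true) then ((\g.0) f) else f))))
step 1: [if@0.0.0.0] (((if (3 < (let x = 4 in x)) then (if false then (\y.(\z.4)) else (\u.(\v.2))) else (let w = (true || true) in (\p.(\q.5)))) (\r.(let s = (\t.2) in true))) (let a = (let b = (let c = (0 - 1) in (\d.4)) in (\e.true)) in (\f.(if (if true then true else true) then ((\g.0) f) else f))))
step 2: [let@0.0.0.1] (((if (3 < 4) then (if false then (\y.(\z.4)) else (\u.(\v.2))) else (let w = (true || true) in (\p.(\q.5)))) (\r.(let s = (\t.2) in true))) (let a = (let b = (let c = (0 - 1) in (\d.4)) in (\e.true)) in (\f.(if (if true then true else true) then ((\g.0) f) else f))))
step 3: [delta@0.0.0] (((if true then (if false then (\y.(\z.4)) else (\u.(\v.2))) else (let w = (true || true) in (\p.(\q.5)))) (\r.(let s = (\t.2) in true))) (let a = (let b = (let c = (0 - 1) in (\d.4)) in (\e.true)) in (\f.(if (if true then true else true) then ((\g.0) f) else f))))
step 4: [if@0.0] (((if false then (\y.(\z.4)) else (\u.(\v.2))) (\r.(let s = (\t.2) in true))) (let a = (let b = (let c = (0 - 1) in (\d.4)) in (\e.true)) in (\f.(if (if true then true else true) then ((\g.0) f) else f))))
step 5: [if@0.0] (((\u.(\v.2)) (\r.(let s = (\t.2) in true))) (let a = (let b = (let c = (0 - 1) in (\d.4)) in (\e.true)) in (\f.(if (if true then true else true) then ((\g.0) f) else f))))
step 6: [beta@0] ((\v.2) (let a = (let b = (let c = (0 - 1) in (\d.4)) in (\e.true)) in (\f.(if (if true then true else true) then ((\g.0) f) else f))))
step 7: [delta@1.0.0.0] ((\v.2) (let a = (let b = (let c = -1 in (\d.4)) in (\e.true)) in (\f.(if (if true then true else true) then ((\g.0) f) else f))))
step 8: [let@1.0.0] ((\v.2) (let a = (let b = (\d.4) in (\e.true)) in (\f.(if (if true then true else true) then ((\g.0) f) else f))))
step 9: [let@1.0] ((\v.2) (let a = (\e.true) in (\f.(if (if true then true else true) then ((\g.0) f) else f))))
step 10: [let@1] ((\v.2) (\f.(if (if true then true else true) then ((\g.0) f) else f)))
step 11: [beta@root] 2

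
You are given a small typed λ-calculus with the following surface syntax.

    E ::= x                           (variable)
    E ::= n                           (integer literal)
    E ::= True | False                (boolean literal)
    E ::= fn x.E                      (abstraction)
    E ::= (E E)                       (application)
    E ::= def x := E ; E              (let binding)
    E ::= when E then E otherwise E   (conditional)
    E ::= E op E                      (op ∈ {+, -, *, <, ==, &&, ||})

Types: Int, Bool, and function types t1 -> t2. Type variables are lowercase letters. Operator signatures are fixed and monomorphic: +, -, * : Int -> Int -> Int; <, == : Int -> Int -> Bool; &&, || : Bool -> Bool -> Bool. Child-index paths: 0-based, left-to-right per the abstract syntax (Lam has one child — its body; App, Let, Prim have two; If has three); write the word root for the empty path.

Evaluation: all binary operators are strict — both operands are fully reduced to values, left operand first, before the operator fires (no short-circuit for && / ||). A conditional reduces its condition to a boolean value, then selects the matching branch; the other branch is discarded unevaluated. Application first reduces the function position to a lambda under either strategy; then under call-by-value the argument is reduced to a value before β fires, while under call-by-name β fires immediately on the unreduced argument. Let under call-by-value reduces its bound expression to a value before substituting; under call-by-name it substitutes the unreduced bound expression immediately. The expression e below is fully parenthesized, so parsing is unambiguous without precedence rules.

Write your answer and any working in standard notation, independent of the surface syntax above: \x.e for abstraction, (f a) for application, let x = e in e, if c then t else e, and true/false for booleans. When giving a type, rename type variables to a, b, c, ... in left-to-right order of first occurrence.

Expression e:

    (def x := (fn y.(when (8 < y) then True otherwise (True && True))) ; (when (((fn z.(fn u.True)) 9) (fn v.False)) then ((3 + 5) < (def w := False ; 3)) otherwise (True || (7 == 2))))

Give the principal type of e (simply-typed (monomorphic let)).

Trace:
  unify Int ~ Int
y : a
  unify a ~ Int
  unify Bool ~ Bool
  unify Bool ~ Bool
  unify Bool ~ Bool
  unify Bool ~ Bool
\y._ : Int -> Bool
let x : Int -> Bool
\u._ : c -> Bool
\z._ : b -> c -> Bool
  unify b -> c -> Bool ~ Int -> d
  unify b ~ Int
  unify c -> Bool ~ d
_ _ : c -> Bool
\v._ : e -> Bool
  unify c -> Bool ~ (e -> Bool) -> f
  unify c ~ e -> Bool
  unify Bool ~ f
_ _ : Bool
  unify Bool ~ Bool
  unify Int ~ Int
  unify Int ~ Int
  unify Int ~ Int
let w : Bool
  unify Int ~ Int
  unify Bool ~ Bool
  unify Int ~ Int
  unify Int ~ Int
  unify Bool ~ Bool
  unify Bool ~ Bool

Answer: Bool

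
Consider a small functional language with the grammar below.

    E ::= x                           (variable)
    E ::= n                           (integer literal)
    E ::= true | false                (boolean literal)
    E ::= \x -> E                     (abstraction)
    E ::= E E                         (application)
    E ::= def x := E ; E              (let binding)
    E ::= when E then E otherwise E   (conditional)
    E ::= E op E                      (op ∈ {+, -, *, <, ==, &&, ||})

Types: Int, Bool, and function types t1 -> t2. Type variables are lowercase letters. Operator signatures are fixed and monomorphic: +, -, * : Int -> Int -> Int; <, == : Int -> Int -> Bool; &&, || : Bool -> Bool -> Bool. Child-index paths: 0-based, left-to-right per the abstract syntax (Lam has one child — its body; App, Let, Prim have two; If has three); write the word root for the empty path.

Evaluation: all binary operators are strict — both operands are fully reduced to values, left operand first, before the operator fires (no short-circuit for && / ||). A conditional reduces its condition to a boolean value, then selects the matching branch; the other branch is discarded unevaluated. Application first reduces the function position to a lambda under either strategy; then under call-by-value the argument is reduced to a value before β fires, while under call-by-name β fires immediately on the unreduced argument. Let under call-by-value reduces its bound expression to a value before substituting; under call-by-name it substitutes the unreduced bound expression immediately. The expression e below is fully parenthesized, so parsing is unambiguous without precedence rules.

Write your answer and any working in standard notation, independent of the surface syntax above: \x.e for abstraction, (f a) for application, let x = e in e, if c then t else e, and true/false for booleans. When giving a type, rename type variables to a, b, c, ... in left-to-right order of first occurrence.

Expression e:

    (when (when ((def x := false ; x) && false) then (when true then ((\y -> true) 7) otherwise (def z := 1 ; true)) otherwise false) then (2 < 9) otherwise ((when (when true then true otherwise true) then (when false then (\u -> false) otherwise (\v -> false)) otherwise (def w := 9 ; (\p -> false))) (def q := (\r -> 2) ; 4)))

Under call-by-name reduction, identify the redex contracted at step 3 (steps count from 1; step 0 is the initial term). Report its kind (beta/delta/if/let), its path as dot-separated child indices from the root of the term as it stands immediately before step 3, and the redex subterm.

Answer: if at 0 : (if false then (if true then ((\y.true) 7) else (let z = 1 in true)) else false)

Derivation:
step 0: (if (if ((let x = false in x) && false) then (if true then ((\y.true) 7) else (let z = 1 in true)) else false) then (2 < 9) else ((if (if true then true else true) then (if false then (\u.false) else (\v.false)) else (let w = 9 in (\p.false))) (let q = (\r.2) in 4)))
step 1: [let@0.0.0] (if (if (false && false) then (if true then ((\y.true) 7) else (let z = 1 in true)) else false) then (2 < 9) else ((if (if true then true else true) then (if false then (\u.false) else (\v.false)) else (let w = 9 in (\p.false))) (let q = (\r.2) in 4)))
step 2: [delta@0.0] (if (if false then (if true then ((\y.true) 7) else (let z = 1 in true)) else false) then (2 < 9) else ((if (if true then true else true) then (if false then (\u.false) else (\v.false)) else (let w = 9 in (\p.false))) (let q = (\r.2) in 4)))
step 3: [if@0] (if false then (2 < 9) else ((if (if true then true else true) then (if false then (\u.false) else (\v.false)) else (let w = 9 in (\p.false))) (let q = (\r.2) in 4)))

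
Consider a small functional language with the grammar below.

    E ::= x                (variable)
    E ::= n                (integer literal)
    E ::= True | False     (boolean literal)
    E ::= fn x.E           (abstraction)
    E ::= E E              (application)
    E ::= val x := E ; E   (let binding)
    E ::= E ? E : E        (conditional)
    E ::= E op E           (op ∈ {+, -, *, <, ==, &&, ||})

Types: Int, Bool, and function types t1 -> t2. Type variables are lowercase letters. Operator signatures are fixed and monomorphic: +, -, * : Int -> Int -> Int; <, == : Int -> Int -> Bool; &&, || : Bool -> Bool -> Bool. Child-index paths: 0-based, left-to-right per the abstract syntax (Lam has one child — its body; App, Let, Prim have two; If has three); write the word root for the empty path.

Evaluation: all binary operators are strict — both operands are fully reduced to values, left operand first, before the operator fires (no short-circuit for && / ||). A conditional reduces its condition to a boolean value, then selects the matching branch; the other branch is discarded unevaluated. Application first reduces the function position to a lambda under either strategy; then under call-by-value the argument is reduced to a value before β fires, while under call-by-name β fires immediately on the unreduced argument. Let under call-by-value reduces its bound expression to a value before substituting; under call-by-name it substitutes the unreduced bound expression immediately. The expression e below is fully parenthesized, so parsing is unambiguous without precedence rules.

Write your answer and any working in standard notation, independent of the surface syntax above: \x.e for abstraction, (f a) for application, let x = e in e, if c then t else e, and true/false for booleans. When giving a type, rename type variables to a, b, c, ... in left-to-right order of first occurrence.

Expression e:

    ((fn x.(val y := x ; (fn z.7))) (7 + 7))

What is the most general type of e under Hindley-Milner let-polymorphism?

Answer: a -> Int

Working:
x : a
let y : a
\z._ : b -> Int
\x._ : a -> b -> Int
  unify Int ~ Int
  unify Int ~ Int
  unify a -> b -> Int ~ Int -> c
  unify a ~ Int
  unify b -> Int ~ c
_ _ : b -> Int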